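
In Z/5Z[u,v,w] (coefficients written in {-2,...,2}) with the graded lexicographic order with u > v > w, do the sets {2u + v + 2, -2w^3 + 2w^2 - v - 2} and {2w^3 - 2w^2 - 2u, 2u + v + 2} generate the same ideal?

Yes, the ideals are equal.

For a fixed monomial order, each ideal has a unique reduced Gröbner basis; comparing bases decides equality.
Buchberger on the first generating set:
f_1 = 2u + v + 2, LT = u.
f_2 = -2w^3 + 2w^2 - v - 2, LT = w^3.

The S-polynomials (S(f_1,f_2)) all reduce to 0 modulo the current basis, so we have a Gröbner basis.
Inter-reduce: drop elements whose leading term is divisible by another's, tail-reduce, and make monic.
Reduced Gröbner basis: {w^3 - w^2 - 2v + 1, u - 2v + 1}.

Buchberger on the second generating set:
h_1 = 2w^3 - 2w^2 - 2u, LT = w^3.
h_2 = 2u + v + 2, LT = u.

The S-polynomials (S(h_1,h_2)) all reduce to 0 modulo the current basis, so we have a Gröbner basis.
Inter-reduce: drop elements whose leading term is divisible by another's, tail-reduce, and make monic.
Reduced Gröbner basis: {w^3 - w^2 - 2v + 1, u - 2v + 1}.

The two bases agree; hence the ideals are identical.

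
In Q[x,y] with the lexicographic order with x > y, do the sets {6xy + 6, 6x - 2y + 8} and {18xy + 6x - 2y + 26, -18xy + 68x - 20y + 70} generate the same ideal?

No, the ideals differ.

For a fixed monomial order, each ideal has a unique reduced Gröbner basis; comparing bases decides equality.
Buchberger on the first generating set:
f_1 = 6xy + 6, LT = xy.
f_2 = 6x - 2y + 8, LT = x.

S(f_1,f_2): lcm = xy. S = 1/3y^2 - 4/3y + 1.
  leading term y^2: no divisor's leading term divides it; move 1/3y^2 to the remainder.
  leading term y: no divisor's leading term divides it; move -4/3y to the remainder.
  leading term 1: no divisor's leading term divides it; move 1 to the remainder.
  remainder 1/3y^2 - 4/3y + 1 ≠ 0; add g_3 = 1/3y^2 - 4/3y + 1 to the basis.

S(f_1,g_3): lcm = xy^2. S = 4xy - 3x + y.
  leading term xy: subtract (2/3)·f_1 from 4xy - 3x + y → -3x + y - 4
  leading term x: subtract (-1/2)·f_2 from -3x + y - 4 → 0
  remainder 0.

S(f_2,g_3): leading monomials are coprime, so the S-polynomial reduces to 0 (Buchberger's first criterion).
Every S-polynomial of the final basis reduces to 0, so we have a Gröbner basis.
Inter-reduce: drop elements whose leading term is divisible by another's, tail-reduce, and make monic.
Reduced Gröbner basis: {x - 1/3y + 4/3, y^2 - 4y + 3}.

Buchberger on the second generating set:
h_1 = 18xy + 6x - 2y + 26, LT = xy.
h_2 = -18xy + 68x - 20y + 70, LT = xy.

S(h_1,h_2): lcm = xy. S = 37/9x - 11/9y + 16/3.
  leading term x: no divisor's leading term divides it; move 37/9x to the remainder.
  leading term y: no divisor's leading term divides it; move -11/9y to the remainder.
  leading term 1: no divisor's leading term divides it; move 16/3 to the remainder.
  remainder 37/9x - 11/9y + 16/3 ≠ 0; add k_3 = 37/9x - 11/9y + 16/3 to the basis.

S(h_1,k_3): lcm = xy. S = 1/3x + 11/37y^2 - 469/333y + 13/9.
  leading term x: subtract (3/37)·k_3 from 1/3x + 11/37y^2 - 469/333y + 13/9 → 11/37y^2 - 436/333y + 337/333
  leading term y^2: no divisor's leading term divides it; move 11/37y^2 to the remainder.
  leading term y: no divisor's leading term divides it; move -436/333y to the remainder.
  leading term 1: no divisor's leading term divides it; move 337/333 to the remainder.
  remainder 11/37y^2 - 436/333y + 337/333 ≠ 0; add k_4 = 11/37y^2 - 436/333y + 337/333 to the basis.

S(h_2,k_3): lcm = xy. S = -34/9x + 11/37y^2 - 62/333y - 35/9.
  leading term x: subtract (-34/37)·k_3 from -34/9x + 11/37y^2 - 62/333y - 35/9 → 11/37y^2 - 436/333y + 337/333
  leading term y^2: subtract (1)·k_4 from 11/37y^2 - 436/333y + 337/333 → 0
  remainder 0.

S(h_1,k_4): lcm = xy^2. S = 469/99xy - 337/99x - 1/9y^2 + 13/9y.
  leading term xy: subtract (469/1782)·h_1 from 469/99xy - 337/99x - 1/9y^2 + 13/9y → -1480/297x - 1/9y^2 + 1756/891y - 6097/891
  leading term x: subtract (-40/33)·k_3 from -1480/297x - 1/9y^2 + 1756/891y - 6097/891 → -1/9y^2 + 436/891y - 337/891
  leading term y^2: subtract (-37/99)·k_4 from -1/9y^2 + 436/891y - 337/891 → 0
  remainder 0.

S(h_2,k_4): lcm = xy^2. S = 62/99xy - 337/99x + 10/9y^2 - 35/9y.
  leading term xy: subtract (31/891)·h_1 from 62/99xy - 337/99x + 10/9y^2 - 35/9y → -1073/297x + 10/9y^2 - 3403/891y - 806/891
  leading term x: subtract (-29/33)·k_3 from -1073/297x + 10/9y^2 - 3403/891y - 806/891 → 10/9y^2 - 4360/891y + 3370/891
  leading term y^2: subtract (370/99)·k_4 from 10/9y^2 - 4360/891y + 3370/891 → 0
  remainder 0.

S(k_3,k_4): leading monomials are coprime, so the S-polynomial reduces to 0 (Buchberger's first criterion).
Every S-polynomial of the final basis reduces to 0, so we have a Gröbner basis.
Inter-reduce: drop elements whose leading term is divisible by another's, tail-reduce, and make monic.
Reduced Gröbner basis: {x - 11/37y + 48/37, y^2 - 436/99y + 337/99}.

These differ, so the ideals are not equal.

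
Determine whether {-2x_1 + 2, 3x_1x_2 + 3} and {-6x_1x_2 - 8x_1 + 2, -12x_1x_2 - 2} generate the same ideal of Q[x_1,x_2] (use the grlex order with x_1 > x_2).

No, the ideals differ.

Since reduced Gröbner bases are canonical representatives of ideals under a given ordering, it suffices to compute and compare them.
Buchberger on the first generating set:
f_1 = -2x_1 + 2, LT = x_1.
f_2 = 3x_1x_2 + 3, LT = x_1x_2.

S(f_1,f_2): lcm = x_1x_2. S = -x_2 - 1.
  leading term x_2: no divisor's leading term divides it; move -x_2 to the remainder.
  leading term 1: no divisor's leading term divides it; move -1 to the remainder.
  remainder -x_2 - 1 ≠ 0; add g_3 = -x_2 - 1 to the basis.

The other S-polynomials (S(f_1,g_3), S(f_2,g_3)) all reduce to 0 modulo the current basis, so we have a Gröbner basis.
Inter-reduce: drop elements whose leading term is divisible by another's, tail-reduce, and make monic.
Reduced Gröbner basis: {x_1 - 1, x_2 + 1}.

Buchberger on the second generating set:
h_1 = -6x_1x_2 - 8x_1 + 2, LT = x_1x_2.
h_2 = -12x_1x_2 - 2, LT = x_1x_2.

S(h_1,h_2): lcm = x_1x_2. S = 4/3x_1 - 1/2.
  leading term x_1: no divisor's leading term divides it; move 4/3x_1 to the remainder.
  leading term 1: no divisor's leading term divides it; move -1/2 to the remainder.
  remainder 4/3x_1 - 1/2 ≠ 0; add k_3 = 4/3x_1 - 1/2 to the basis.

S(h_1,k_3): lcm = x_1x_2. S = 4/3x_1 + 3/8x_2 - 1/3.
  leading term x_1: subtract (1)·k_3 from 4/3x_1 + 3/8x_2 - 1/3 → 3/8x_2 + 1/6
  leading term x_2: no divisor's leading term divides it; move 3/8x_2 to the remainder.
  leading term 1: no divisor's leading term divides it; move 1/6 to the remainder.
  remainder 3/8x_2 + 1/6 ≠ 0; add k_4 = 3/8x_2 + 1/6 to the basis.

The other S-polynomials (S(h_2,k_3), S(h_1,k_4), S(h_2,k_4), S(k_3,k_4)) all reduce to 0 modulo the current basis, so we have a Gröbner basis.
Inter-reduce: drop elements whose leading term is divisible by another's, tail-reduce, and make monic.
Reduced Gröbner basis: {x_1 - 3/8, x_2 + 4/9}.

The bases are distinct; the ideals are different.
The same test decides containment: I ⊆ J iff every generator of I reduces to 0 modulo a Gröbner basis of J.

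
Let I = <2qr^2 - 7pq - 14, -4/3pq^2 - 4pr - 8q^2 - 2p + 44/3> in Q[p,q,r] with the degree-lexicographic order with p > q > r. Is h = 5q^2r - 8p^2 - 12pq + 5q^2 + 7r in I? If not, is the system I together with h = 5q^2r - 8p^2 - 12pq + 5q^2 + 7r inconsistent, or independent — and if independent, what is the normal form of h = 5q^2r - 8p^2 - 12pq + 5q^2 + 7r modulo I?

5q^2r - 8p^2 - 12pq + 5q^2 + 7r is independent of I; its normal form modulo I is 5q^2r - 8p^2 - 12pq + 5q^2 + 7r.

First compute the reduced Gröbner basis of I by Buchberger's algorithm.
f_1 = 2qr^2 - 7pq - 14, LT = qr^2.
f_2 = -4/3pq^2 - 4pr - 8q^2 - 2p + 44/3, LT = pq^2.

S(f_1,f_2): lcm = pq^2r^2. S = -7/2p^2q^2 - 3pr^3 - 6q^2r^2 - 3/2pr^2 - 7pq + 11r^2.
  reduce S modulo (f_1, f_2):
  remainder -3pr^3 + 21/2p^2r - 3/2pr^2 + 21/4p^2 - 7pq + 11r^2 - 77/2p - 42q ≠ 0; add k_3 = -3pr^3 + 21/2p^2r - 3/2pr^2 + 21/4p^2 - 7pq + 11r^2 - 77/2p - 42q to the basis.

The other S-polynomials (S(f_1,k_3), S(f_2,k_3)) all reduce to 0 modulo the current basis, so we have a Gröbner basis.
Inter-reduce: drop elements whose leading term is divisible by another's, tail-reduce, and make monic.
Reduced Gröbner basis: {pr^3 - 7/2p^2r + 1/2pr^2 - 7/4p^2 + 7/3pq - 11/3r^2 + 77/6p + 14q, pq^2 + 3pr + 6q^2 + 3/2p - 11, qr^2 - 7/2pq - 7}.
Label its elements g_1 = pr^3 - 7/2p^2r + 1/2pr^2 - 7/4p^2 + 7/3pq - 11/3r^2 + 77/6p + 14q, g_2 = pq^2 + 3pr + 6q^2 + 3/2p - 11, g_3 = qr^2 - 7/2pq - 7.

Reduce h = 5q^2r - 8p^2 - 12pq + 5q^2 + 7r modulo G:
  leading term q^2r: no divisor's leading term divides it; move 5q^2r to the remainder.
  leading term p^2: no divisor's leading term divides it; move -8p^2 to the remainder.
  leading term pq: no divisor's leading term divides it; move -12pq to the remainder.
  leading term q^2: no divisor's leading term divides it; move 5q^2 to the remainder.
  leading term r: no divisor's leading term divides it; move 7r to the remainder.
  normal form = 5q^2r - 8p^2 - 12pq + 5q^2 + 7r.
The normal form is nonzero, so h ∉ I. Since h minus its normal form lies in I, I + (h) = I + (n) where n = 5q^2r - 8p^2 - 12pq + 5q^2 + 7r; decide whether this ideal is the whole ring.
Run Buchberger on G together with n (pairs among the g_i already reduce to 0 since G is a Gröbner basis):
g_1 = pr^3 - 7/2p^2r + 1/2pr^2 - 7/4p^2 + 7/3pq - 11/3r^2 + 77/6p + 14q, LT = pr^3.
g_2 = pq^2 + 3pr + 6q^2 + 3/2p - 11, LT = pq^2.
g_3 = qr^2 - 7/2pq - 7, LT = qr^2.
n = 5q^2r - 8p^2 - 12pq + 5q^2 + 7r, LT = q^2r.

S(g_1,n): lcm = pq^2r^3. S = 8/5p^3r^2 - 7/2p^2q^2r + 12/5p^2qr^2 - 1/2pq^2r^2 - 7/4p^2q^2 + 7/3pq^3 - 7/5pr^3 - 11/3q^2r^2 + 77/6pq^2 + 14q^3.
  reduce S modulo (g_1, g_2, g_3, n):
  remainder 8/5p^3r^2 + 42/5p^3q + 21/2p^2r^2 + 217/20p^2r - 7pqr - 623/10pr^2 - 182p^2 - 4592/15pq - 133pr - 77/15r^2 - 1561/30p + 98/5q + 2037/5r + 231 ≠ 0; add m_5 = 8/5p^3r^2 + 42/5p^3q + 21/2p^2r^2 + 217/20p^2r - 7pqr - 623/10pr^2 - 182p^2 - 4592/15pq - 133pr - 77/15r^2 - 1561/30p + 98/5q + 2037/5r + 231 to the basis.

S(g_2,n): lcm = pq^2r. S = 8/5p^3 + 12/5p^2q - pq^2 + 3pr^2 + 6q^2r + 1/10pr - 11r.
  reduce S modulo (g_1, g_2, g_3, n, m_5):
  remainder 8/5p^3 + 12/5p^2q + 3pr^2 + 48/5p^2 + 72/5pq + 31/10pr + 3/2p - 97/5r - 11 ≠ 0; add m_6 = 8/5p^3 + 12/5p^2q + 3pr^2 + 48/5p^2 + 72/5pq + 31/10pr + 3/2p - 97/5r - 11 to the basis.

S(g_3,n): lcm = q^2r^2. S = 8/5p^2r - 7/2pq^2 + 12/5pqr - q^2r - 7/5r^2 - 7q.
  reduce S modulo (g_1, g_2, g_3, n, m_5, m_6):
  remainder 8/5p^2r + 12/5pqr - 8/5p^2 - 12/5pq + 21/2pr + 22q^2 - 7/5r^2 + 21/4p - 7q + 7/5r - 77/2 ≠ 0; add m_7 = 8/5p^2r + 12/5pqr - 8/5p^2 - 12/5pq + 21/2pr + 22q^2 - 7/5r^2 + 21/4p - 7q + 7/5r - 77/2 to the basis.

S(g_1,m_6): lcm = p^3r^3. S = -3/2p^2qr^3 - 15/8pr^5 - 7/2p^4r + 1/2p^3r^2 - 6p^2r^3 - 9pqr^3 - 31/16pr^4 - 7/4p^4 + 7/3p^3q - 11/3p^2r^2 - 15/16pr^3 + 97/8r^4 + 77/6p^3 + 14p^2q + 55/8r^3.
  reduce S modulo (g_1, g_2, g_3, n, m_5, m_6, m_7):
  remainder 21/4r^4 + 14p^2q - 323/8pr^2 + 21/8r^3 + 77p^2 + 1407/8pq - 1155/16pr + 315/8qr - 63/2p + 105/8q + 735/4 ≠ 0; add m_8 = 21/4r^4 + 14p^2q - 323/8pr^2 + 21/8r^3 + 77p^2 + 1407/8pq - 1155/16pr + 315/8qr - 63/2p + 105/8q + 735/4 to the basis.

S(g_2,m_7): lcm = p^2q^2r. S = -3/2pq^3r + p^2q^2 + 3p^2r^2 + 3/2pq^3 - 9/16pq^2r - 55/4q^4 + 7/8q^2r^2 + 3/2p^2r - 105/32pq^2 + 35/8q^3 - 7/8q^2r - 11pr + 385/16q^2.
  reduce S modulo (g_1, g_2, g_3, n, m_5, m_6, m_7, m_8):
  remainder -55/4q^4 + 72/5p^2q - 18pr^2 - 109/8q^3 + 21/8r^3 - 62p^2 - 93pq - 6079/80pr - 501/10q^2 - 639/40qr - 21/16r^2 - 2719/160p + 467/16q + 1903/16r + 16423/80 ≠ 0; add m_9 = -55/4q^4 + 72/5p^2q - 18pr^2 - 109/8q^3 + 21/8r^3 - 62p^2 - 93pq - 6079/80pr - 501/10q^2 - 639/40qr - 21/16r^2 - 2719/160p + 467/16q + 1903/16r + 16423/80 to the basis.

The other S-polynomials (S(g_1,g_2), S(g_1,g_3), S(g_2,g_3), S(g_1,m_5), S(g_2,m_5), S(g_3,m_5), S(n,m_5), S(g_2,m_6), S(g_3,m_6), S(n,m_6), S(m_5,m_6), S(g_1,m_7), S(g_3,m_7), S(n,m_7), S(m_5,m_7), S(m_6,m_7), S(g_1,m_8), S(g_2,m_8), S(g_3,m_8), S(n,m_8), S(m_5,m_8), S(m_6,m_8), S(m_7,m_8), S(g_1,m_9), S(g_2,m_9), S(g_3,m_9), S(n,m_9), S(m_5,m_9), S(m_6,m_9), S(m_7,m_9), S(m_8,m_9)) all reduce to 0 modulo the current basis, so we have a Gröbner basis.
Inter-reduce: drop elements whose leading term is divisible by another's, tail-reduce, and make monic.
Reduced Gröbner basis: {pr^3 + 21/4pqr + 1/2pr^2 - 21/4p^2 - 35/12pq + 735/32pr + 385/8q^2 - 323/48r^2 + 4669/192p - 21/16q + 49/16r - 2695/32, q^4 - 288/275p^2q + 72/55pr^2 + 109/110q^3 - 21/110r^3 + 248/55p^2 + 372/55pq + 6079/1100pr + 1002/275q^2 + 639/550qr + 21/220r^2 + 2719/2200p - 467/220q - 173/20r - 1493/100, r^4 + 8/3p^2q - 323/42pr^2 + 1/2r^3 + 44/3p^2 + 67/2pq - 55/4pr + 15/2qr - 6p + 5/2q + 35, p^3 + 3/2p^2q + 15/8pr^2 + 6p^2 + 9pq + 31/16pr + 15/16p - 97/8r - 55/8, p^2r + 3/2pqr - p^2 - 3/2pq + 105/16pr + 55/4q^2 - 7/8r^2 + 105/32p - 35/8q + 7/8r - 385/16, pq^2 + 3pr + 6q^2 + 3/2p - 11, q^2r - 8/5p^2 - 12/5pq + q^2 + 7/5r, qr^2 - 7/2pq - 7}.
The reduced Gröbner basis of I + (h) is {pr^3 + 21/4pqr + 1/2pr^2 - 21/4p^2 - 35/12pq + 735/32pr + 385/8q^2 - 323/48r^2 + 4669/192p - 21/16q + 49/16r - 2695/32, q^4 - 288/275p^2q + 72/55pr^2 + 109/110q^3 - 21/110r^3 + 248/55p^2 + 372/55pq + 6079/1100pr + 1002/275q^2 + 639/550qr + 21/220r^2 + 2719/2200p - 467/220q - 173/20r - 1493/100, r^4 + 8/3p^2q - 323/42pr^2 + 1/2r^3 + 44/3p^2 + 67/2pq - 55/4pr + 15/2qr - 6p + 5/2q + 35, p^3 + 3/2p^2q + 15/8pr^2 + 6p^2 + 9pq + 31/16pr + 15/16p - 97/8r - 55/8, p^2r + 3/2pqr - p^2 - 3/2pq + 105/16pr + 55/4q^2 - 7/8r^2 + 105/32p - 35/8q + 7/8r - 385/16, pq^2 + 3pr + 6q^2 + 3/2p - 11, q^2r - 8/5p^2 - 12/5pq + q^2 + 7/5r, qr^2 - 7/2pq - 7} ≠ {1}, a proper ideal, so the enlarged system stays consistent: h is independent of I, with normal form 5q^2r - 8p^2 - 12pq + 5q^2 + 7r.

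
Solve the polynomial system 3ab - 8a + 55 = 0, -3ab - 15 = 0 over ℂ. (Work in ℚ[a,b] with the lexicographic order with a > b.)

{(5, -1)}

Compute a lex Gröbner basis by Buchberger's algorithm.
f_1 = 3ab - 8a + 55, LT = ab.
f_2 = -3ab - 15, LT = ab.

S(f_1,f_2): lcm = ab. S = -8/3a + 40/3.
  leading term a: no divisor's leading term divides it; move -8/3a to the remainder.
  leading term 1: no divisor's leading term divides it; move 40/3 to the remainder.
  remainder -8/3a + 40/3 ≠ 0; add h_3 = -8/3a + 40/3 to the basis.

S(f_1,h_3): lcm = ab. S = -8/3a + 5b + 55/3.
  leading term a: subtract (1)·h_3 from -8/3a + 5b + 55/3 → 5b + 5
  leading term b: no divisor's leading term divides it; move 5b to the remainder.
  leading term 1: no divisor's leading term divides it; move 5 to the remainder.
  remainder 5b + 5 ≠ 0; add h_4 = 5b + 5 to the basis.

The other S-polynomials (S(f_2,h_3), S(f_1,h_4), S(f_2,h_4), S(h_3,h_4)) all reduce to 0 modulo the current basis, so we have a Gröbner basis.
Inter-reduce: drop elements whose leading term is divisible by another's, tail-reduce, and make monic.
Reduced Gröbner basis: {a - 5, b + 1}.

From the last basis element, b + 1 = 0, so b takes values in {-1}. Each choice, substituted upward through the basis, yields the corresponding point(s) of the solution set.
  b = -1: the earlier basis element becomes a - 5 = 0, giving a = 5 — point (5, -1).
Each listed point satisfies every original equation (direct substitution).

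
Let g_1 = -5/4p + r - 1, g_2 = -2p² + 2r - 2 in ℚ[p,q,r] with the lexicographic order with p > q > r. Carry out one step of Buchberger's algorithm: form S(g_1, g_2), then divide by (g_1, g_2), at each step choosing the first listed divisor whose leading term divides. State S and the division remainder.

S(g_1, g_2) = -⅘pr + ⅘p + r - 1; remainder on division = -16/25r² + 57/25r - 41/25.

lcm(LM(g_1), LM(g_2)) = p².
S = (lcm/LT(g_1))·g_1 − (lcm/LT(g_2))·g_2 = -⅘pr + ⅘p + r - 1.
Reduce S modulo (g_1, g_2) in that order:
  leading term pr: subtract (16/25r)·g_1 from -⅘pr + ⅘p + r - 1 → ⅘p - 16/25r² + 41/25r - 1
  leading term p: subtract (-16/25)·g_1 from ⅘p - 16/25r² + 41/25r - 1 → -16/25r² + 57/25r - 41/25
  leading term r²: no divisor's leading term divides it; move -16/25r² to the remainder.
  leading term r: no divisor's leading term divides it; move 57/25r to the remainder.
  leading term 1: no divisor's leading term divides it; move -41/25 to the remainder.
The remainder -16/25r² + 57/25r - 41/25 is nonzero, so it would be added as the next basis element.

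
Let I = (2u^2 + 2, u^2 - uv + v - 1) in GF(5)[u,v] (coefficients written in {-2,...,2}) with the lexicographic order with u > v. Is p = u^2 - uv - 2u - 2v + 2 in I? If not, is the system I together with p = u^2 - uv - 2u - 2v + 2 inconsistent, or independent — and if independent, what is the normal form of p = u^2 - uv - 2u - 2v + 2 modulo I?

First compute the reduced Gröbner basis of I by Buchberger's algorithm.
f_1 = 2u^2 + 2, LT = u^2.
f_2 = u^2 - uv + v - 1, LT = u^2.

S(f_1,f_2): lcm = u^2. S = uv - v + 2.
  reduce S modulo (f_1, f_2):
  remainder uv - v + 2 ≠ 0; add h_3 = uv - v + 2 to the basis.

S(f_1,h_3): lcm = u^2v. S = uv - 2u + v.
  reduce S modulo (f_1, f_2, h_3):
  remainder -2u + 2v - 2 ≠ 0; add h_4 = -2u + 2v - 2 to the basis.

S(h_3,h_4): lcm = uv. S = v^2 - 2v + 2.
  reduce S modulo (f_1, f_2, h_3, h_4):
  remainder v^2 - 2v + 2 ≠ 0; add h_5 = v^2 - 2v + 2 to the basis.

The other S-polynomials (S(f_2,h_3), S(f_1,h_4), S(f_2,h_4), S(f_1,h_5), S(f_2,h_5), S(h_3,h_5), S(h_4,h_5)) all reduce to 0 modulo the current basis, so we have a Gröbner basis.
Inter-reduce: drop elements whose leading term is divisible by another's, tail-reduce, and make monic.
Reduced Gröbner basis: {u - v + 1, v^2 - 2v + 2}.
Label its elements g_1 = u - v + 1, g_2 = v^2 - 2v + 2.

Reduce p = u^2 - uv - 2u - 2v + 2 modulo G:
  leading term u^2: subtract (u)·g_1 from u^2 - uv - 2u - 2v + 2 → 2u - 2v + 2
  leading term u: subtract (2)·g_1 from 2u - 2v + 2 → 0
  normal form = 0.
Since the normal form is 0, p ∈ I.

u^2 - uv - 2u - 2v + 2 lies in I (it reduces to 0).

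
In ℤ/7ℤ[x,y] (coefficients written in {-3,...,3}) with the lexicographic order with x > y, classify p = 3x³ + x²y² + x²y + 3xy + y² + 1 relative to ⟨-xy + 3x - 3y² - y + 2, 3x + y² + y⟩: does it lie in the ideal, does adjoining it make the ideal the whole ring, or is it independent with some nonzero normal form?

3x³ + x²y² + x²y + 3xy + y² + 1 is independent of I; its normal form modulo I is 3y² + y.

First compute the reduced Gröbner basis of I by Buchberger's algorithm.
f_1 = -xy + 3x - 3y² - y + 2, LT = xy.
f_2 = 3x + y² + y, LT = x.

S(f_1,f_2): lcm = xy. S = -3x + 2y³ - 2y² + y - 2.
  reduce S modulo (f_1, f_2):
  remainder 2y³ - y² + 2y - 2 ≠ 0; add h_3 = 2y³ - y² + 2y - 2 to the basis.

The other S-polynomials (S(f_1,h_3), S(f_2,h_3)) all reduce to 0 modulo the current basis, so we have a Gröbner basis.
Inter-reduce: drop elements whose leading term is divisible by another's, tail-reduce, and make monic.
Reduced Gröbner basis: {x - 2y² - 2y, y³ + 3y² + y - 1}.
Label its elements g_1 = x - 2y² - 2y, g_2 = y³ + 3y² + y - 1.

Reduce p = 3x³ + x²y² + x²y + 3xy + y² + 1 modulo G:
  leading term x³: subtract (3x²)·g_1 from 3x³ + x²y² + x²y + 3xy + y² + 1 → 3xy + y² + 1
  leading term xy: subtract (3y)·g_1 from 3xy + y² + 1 → -y³ + 1
  leading term y³: subtract (-1)·g_2 from -y³ + 1 → 3y² + y
  leading term y²: no divisor's leading term divides it; move 3y² to the remainder.
  leading term y: no divisor's leading term divides it; move y to the remainder.
  normal form = 3y² + y.
The normal form is nonzero, so p ∉ I. Since p minus its normal form lies in I, I + (p) = I + (r) where r = 3y² + y; decide whether this ideal is the whole ring.
Run Buchberger on G together with r (pairs among the g_i already reduce to 0 since G is a Gröbner basis):
g_1 = x - 2y² - 2y, LT = x.
g_2 = y³ + 3y² + y - 1, LT = y³.
r = 3y² + y, LT = y².

S(g_2,r): lcm = y³. S = -2y² + y - 1.
  reduce S modulo (g_1, g_2, r):
  remainder -3y - 1 ≠ 0; add m_4 = -3y - 1 to the basis.

The other S-polynomials (S(g_1,g_2), S(g_1,r), S(g_1,m_4), S(g_2,m_4), S(r,m_4)) all reduce to 0 modulo the current basis, so we have a Gröbner basis.
Inter-reduce: drop elements whose leading term is divisible by another's, tail-reduce, and make monic.
Reduced Gröbner basis: {x + 2, y - 2}.
The reduced Gröbner basis of I + (p) is {x + 2, y - 2} ≠ {1}, a proper ideal, so the enlarged system stays consistent: p is independent of I, with normal form 3y² + y.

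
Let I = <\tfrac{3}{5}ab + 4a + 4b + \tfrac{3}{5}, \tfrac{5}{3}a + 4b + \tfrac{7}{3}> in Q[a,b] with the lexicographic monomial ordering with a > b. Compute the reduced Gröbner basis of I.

f_1 = \tfrac{3}{5}ab + 4a + 4b + \tfrac{3}{5}, LT = ab.
f_2 = \tfrac{5}{3}a + 4b + \tfrac{7}{3}, LT = a.

S(f_1,f_2): lcm = ab. S = \tfrac{20}{3}a - \tfrac{12}{5}b^{2} + \tfrac{79}{15}b + 1.
  leading term a: subtract (4)·f_2 from \tfrac{20}{3}a - \tfrac{12}{5}b^{2} + \tfrac{79}{15}b + 1 → -\tfrac{12}{5}b^{2} - \tfrac{161}{15}b - \tfrac{25}{3}
  leading term b^{2}: no divisor's leading term divides it; move -\tfrac{12}{5}b^{2} to the remainder.
  leading term b: no divisor's leading term divides it; move -\tfrac{161}{15}b to the remainder.
  leading term 1: no divisor's leading term divides it; move -\tfrac{25}{3} to the remainder.
  remainder -\tfrac{12}{5}b^{2} - \tfrac{161}{15}b - \tfrac{25}{3} ≠ 0; add g_3 = -\tfrac{12}{5}b^{2} - \tfrac{161}{15}b - \tfrac{25}{3} to the basis.

The other S-polynomials (S(f_1,g_3), S(f_2,g_3)) all reduce to 0 modulo the current basis, so we have a Gröbner basis.
Inter-reduce: drop elements whose leading term is divisible by another's, tail-reduce, and make monic.

G = {a + \tfrac{12}{5}b + \tfrac{7}{5}, b^{2} + \tfrac{161}{36}b + \tfrac{125}{36}}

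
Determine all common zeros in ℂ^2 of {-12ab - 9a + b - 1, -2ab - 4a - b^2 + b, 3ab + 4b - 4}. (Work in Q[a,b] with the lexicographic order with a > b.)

Compute a lex Gröbner basis by Buchberger's algorithm.
f_1 = -12ab - 9a + b - 1, LT = ab.
f_2 = -2ab - 4a - b^2 + b, LT = ab.
f_3 = 3ab + 4b - 4, LT = ab.

S(f_1,f_2): lcm = ab. S = -5/4a - 1/2b^2 + 5/12b + 1/12.
  reduce S modulo (f_1, f_2, f_3):
  remainder -5/4a - 1/2b^2 + 5/12b + 1/12 ≠ 0; add h_4 = -5/4a - 1/2b^2 + 5/12b + 1/12 to the basis.

S(f_1,f_3): lcm = ab. S = 3/4a - 17/12b + 17/12.
  reduce S modulo (f_1, f_2, f_3, h_4):
  remainder -3/10b^2 - 7/6b + 22/15 ≠ 0; add h_5 = -3/10b^2 - 7/6b + 22/15 to the basis.

S(f_1,h_4): lcm = ab. S = 3/4a - 2/5b^3 + 1/3b^2 - 1/60b + 1/12.
  reduce S modulo (f_1, f_2, f_3, h_4, h_5):
  remainder -640/81b + 640/81 ≠ 0; add h_6 = -640/81b + 640/81 to the basis.

The other S-polynomials (S(f_2,f_3), S(f_2,h_4), S(f_3,h_4), S(f_1,h_5), S(f_2,h_5), S(f_3,h_5), S(h_4,h_5), S(f_1,h_6), S(f_2,h_6), S(f_3,h_6), S(h_4,h_6), S(h_5,h_6)) all reduce to 0 modulo the current basis, so we have a Gröbner basis.
Inter-reduce: drop elements whose leading term is divisible by another's, tail-reduce, and make monic.
Reduced Gröbner basis: {a, b - 1}.

Since the basis is lex-ordered, b - 1 is univariate in b. Its roots are {1}. Back-substituting each root into the other basis elements fixes the other coordinates.
  b = 1: the earlier basis element becomes a = 0, giving a = 0 — point (0, 1).

{(0, 1)}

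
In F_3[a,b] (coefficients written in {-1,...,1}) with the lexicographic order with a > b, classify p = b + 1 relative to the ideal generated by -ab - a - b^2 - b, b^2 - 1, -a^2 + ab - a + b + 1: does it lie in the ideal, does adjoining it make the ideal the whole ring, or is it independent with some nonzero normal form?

First compute the reduced Gröbner basis of I by Buchberger's algorithm.
f_1 = -ab - a - b^2 - b, LT = ab.
f_2 = b^2 - 1, LT = b^2.
f_3 = -a^2 + ab - a + b + 1, LT = a^2.

S(f_1,f_3): lcm = a^2b. S = a^2 - ab^2 + b^2 + b.
  leading term a^2: subtract (-1)·f_3 from a^2 - ab^2 + b^2 + b → -ab^2 + ab - a + b^2 - b + 1
  leading term ab^2: subtract (b)·f_1 from -ab^2 + ab - a + b^2 - b + 1 → -ab - a + b^3 - b^2 - b + 1
  leading term ab: subtract (1)·f_1 from -ab - a + b^3 - b^2 - b + 1 → b^3 + 1
  leading term b^3: subtract (b)·f_2 from b^3 + 1 → b + 1
  leading term b: no divisor's leading term divides it; move b to the remainder.
  leading term 1: no divisor's leading term divides it; move 1 to the remainder.
  remainder b + 1 ≠ 0; add h_4 = b + 1 to the basis.

The other S-polynomials (S(f_1,f_2), S(f_2,f_3), S(f_1,h_4), S(f_2,h_4), S(f_3,h_4)) all reduce to 0 modulo the current basis, so we have a Gröbner basis.
Inter-reduce: drop elements whose leading term is divisible by another's, tail-reduce, and make monic.
Reduced Gröbner basis: {a^2 - a, b + 1}.
Label its elements g_1 = a^2 - a, g_2 = b + 1.

Reduce p = b + 1 modulo G:
  leading term b: subtract (1)·g_2 from b + 1 → 0
  normal form = 0.
Since the normal form is 0, p ∈ I.

b + 1 lies in I (it reduces to 0).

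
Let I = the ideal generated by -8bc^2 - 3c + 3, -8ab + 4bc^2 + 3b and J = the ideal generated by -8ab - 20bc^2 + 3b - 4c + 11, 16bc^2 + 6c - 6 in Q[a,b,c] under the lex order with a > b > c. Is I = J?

Since reduced Gröbner bases are canonical representatives of ideals under a given ordering, it suffices to compute and compare them.
Buchberger on the first generating set:
f_1 = -8bc^2 - 3c + 3, LT = bc^2.
f_2 = -8ab + 4bc^2 + 3b, LT = ab.

S(f_1,f_2): lcm = abc^2. S = 3/8ac - 3/8a + 1/2bc^4 + 3/8bc^2.
  leading term ac: no divisor's leading term divides it; move 3/8ac to the remainder.
  leading term a: no divisor's leading term divides it; move -3/8a to the remainder.
  leading term bc^4: subtract (-1/16c^2)·f_1 from 1/2bc^4 + 3/8bc^2 → 3/8bc^2 - 3/16c^3 + 3/16c^2
  leading term bc^2: subtract (-3/64)·f_1 from 3/8bc^2 - 3/16c^3 + 3/16c^2 → -3/16c^3 + 3/16c^2 - 9/64c + 9/64
  leading term c^3: no divisor's leading term divides it; move -3/16c^3 to the remainder.
  leading term c^2: no divisor's leading term divides it; move 3/16c^2 to the remainder.
  leading term c: no divisor's leading term divides it; move -9/64c to the remainder.
  leading term 1: no divisor's leading term divides it; move 9/64 to the remainder.
  remainder 3/8ac - 3/8a - 3/16c^3 + 3/16c^2 - 9/64c + 9/64 ≠ 0; add g_3 = 3/8ac - 3/8a - 3/16c^3 + 3/16c^2 - 9/64c + 9/64 to the basis.

The other S-polynomials (S(f_1,g_3), S(f_2,g_3)) all reduce to 0 modulo the current basis, so we have a Gröbner basis.
Inter-reduce: drop elements whose leading term is divisible by another's, tail-reduce, and make monic.
Reduced Gröbner basis: {ab - 3/8b + 3/16c - 3/16, ac - a - 1/2c^3 + 1/2c^2 - 3/8c + 3/8, bc^2 + 3/8c - 3/8}.

Buchberger on the second generating set:
h_1 = -8ab - 20bc^2 + 3b - 4c + 11, LT = ab.
h_2 = 16bc^2 + 6c - 6, LT = bc^2.

S(h_1,h_2): lcm = abc^2. S = -3/8ac + 3/8a + 5/2bc^4 - 3/8bc^2 + 1/2c^3 - 11/8c^2.
  leading term ac: no divisor's leading term divides it; move -3/8ac to the remainder.
  leading term a: no divisor's leading term divides it; move 3/8a to the remainder.
  leading term bc^4: subtract (5/32c^2)·h_2 from 5/2bc^4 - 3/8bc^2 + 1/2c^3 - 11/8c^2 → -3/8bc^2 - 7/16c^3 - 7/16c^2
  leading term bc^2: subtract (-3/128)·h_2 from -3/8bc^2 - 7/16c^3 - 7/16c^2 → -7/16c^3 - 7/16c^2 + 9/64c - 9/64
  leading term c^3: no divisor's leading term divides it; move -7/16c^3 to the remainder.
  leading term c^2: no divisor's leading term divides it; move -7/16c^2 to the remainder.
  leading term c: no divisor's leading term divides it; move 9/64c to the remainder.
  leading term 1: no divisor's leading term divides it; move -9/64 to the remainder.
  remainder -3/8ac + 3/8a - 7/16c^3 - 7/16c^2 + 9/64c - 9/64 ≠ 0; add k_3 = -3/8ac + 3/8a - 7/16c^3 - 7/16c^2 + 9/64c - 9/64 to the basis.

The other S-polynomials (S(h_1,k_3), S(h_2,k_3)) all reduce to 0 modulo the current basis, so we have a Gröbner basis.
Inter-reduce: drop elements whose leading term is divisible by another's, tail-reduce, and make monic.
Reduced Gröbner basis: {ab - 3/8b - 7/16c - 7/16, ac - a + 7/6c^3 + 7/6c^2 - 3/8c + 3/8, bc^2 + 3/8c - 3/8}.

Since the reduced bases disagree, the two ideals are not the same.

No, the ideals differ.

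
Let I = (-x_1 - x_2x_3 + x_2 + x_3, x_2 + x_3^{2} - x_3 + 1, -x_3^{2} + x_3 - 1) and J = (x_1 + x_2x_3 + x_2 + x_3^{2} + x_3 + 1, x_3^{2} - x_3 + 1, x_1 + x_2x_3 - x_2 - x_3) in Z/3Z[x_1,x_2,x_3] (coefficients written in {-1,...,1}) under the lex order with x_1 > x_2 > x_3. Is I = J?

Yes, the ideals are equal.

Since reduced Gröbner bases are canonical representatives of ideals under a given ordering, it suffices to compute and compare them.
Buchberger on the first generating set:
f_1 = -x_1 - x_2x_3 + x_2 + x_3, LT = x_1.
f_2 = x_2 + x_3^{2} - x_3 + 1, LT = x_2.
f_3 = -x_3^{2} + x_3 - 1, LT = x_3^{2}.

The S-polynomials (S(f_1,f_2), S(f_1,f_3), S(f_2,f_3)) all reduce to 0 modulo the current basis, so we have a Gröbner basis.
Inter-reduce: drop elements whose leading term is divisible by another's, tail-reduce, and make monic.
Reduced Gröbner basis: {x_1 - x_3, x_2, x_3^{2} - x_3 + 1}.

Buchberger on the second generating set:
h_1 = x_1 + x_2x_3 + x_2 + x_3^{2} + x_3 + 1, LT = x_1.
h_2 = x_3^{2} - x_3 + 1, LT = x_3^{2}.
h_3 = x_1 + x_2x_3 - x_2 - x_3, LT = x_1.

S(h_1,h_3): lcm = x_1. S = -x_2 + x_3^{2} - x_3 + 1.
  leading term x_2: no divisor's leading term divides it; move -x_2 to the remainder.
  leading term x_3^{2}: subtract (1)·h_2 from x_3^{2} - x_3 + 1 → 0
  remainder -x_2 ≠ 0; add k_4 = -x_2 to the basis.

The other S-polynomials (S(h_1,h_2), S(h_2,h_3), S(h_1,k_4), S(h_2,k_4), S(h_3,k_4)) all reduce to 0 modulo the current basis, so we have a Gröbner basis.
Inter-reduce: drop elements whose leading term is divisible by another's, tail-reduce, and make monic.
Reduced Gröbner basis: {x_1 - x_3, x_2, x_3^{2} - x_3 + 1}.

Same reduced basis, so the two generating sets span the same ideal.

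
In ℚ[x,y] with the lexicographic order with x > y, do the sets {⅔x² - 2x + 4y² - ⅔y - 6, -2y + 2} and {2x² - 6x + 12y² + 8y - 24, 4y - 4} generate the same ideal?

No, the ideals differ.

For a fixed monomial order, each ideal has a unique reduced Gröbner basis; comparing bases decides equality.
Buchberger on the first generating set:
f_1 = ⅔x² - 2x + 4y² - ⅔y - 6, LT = x².
f_2 = -2y + 2, LT = y.

The S-polynomials (S(f_1,f_2)) all reduce to 0 modulo the current basis, so we have a Gröbner basis.
Inter-reduce: drop elements whose leading term is divisible by another's, tail-reduce, and make monic.
Reduced Gröbner basis: {x² - 3x - 4, y - 1}.

Buchberger on the second generating set:
h_1 = 2x² - 6x + 12y² + 8y - 24, LT = x².
h_2 = 4y - 4, LT = y.

The S-polynomials (S(h_1,h_2)) all reduce to 0 modulo the current basis, so we have a Gröbner basis.
Inter-reduce: drop elements whose leading term is divisible by another's, tail-reduce, and make monic.
Reduced Gröbner basis: {x² - 3x - 2, y - 1}.

Since the reduced bases disagree, the two ideals are not the same.
The same test decides containment: I ⊆ J iff every generator of I reduces to 0 modulo a Gröbner basis of J.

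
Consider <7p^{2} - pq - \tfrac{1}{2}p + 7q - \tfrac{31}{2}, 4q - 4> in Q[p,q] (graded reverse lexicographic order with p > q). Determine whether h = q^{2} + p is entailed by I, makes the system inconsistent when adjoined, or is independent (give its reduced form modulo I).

First compute the reduced Gröbner basis of I by Buchberger's algorithm.
f_1 = 7p^{2} - pq - \tfrac{1}{2}p + 7q - \tfrac{31}{2}, LT = p^{2}.
f_2 = 4q - 4, LT = q.

The S-polynomials (S(f_1,f_2)) all reduce to 0 modulo the current basis, so we have a Gröbner basis.
Inter-reduce: drop elements whose leading term is divisible by another's, tail-reduce, and make monic.
Reduced Gröbner basis: {p^{2} - \tfrac{3}{14}p - \tfrac{17}{14}, q - 1}.
Label its elements g_1 = p^{2} - \tfrac{3}{14}p - \tfrac{17}{14}, g_2 = q - 1.

Reduce h = q^{2} + p modulo G:
  leading term q^{2}: subtract (q)·g_2 from q^{2} + p → p + q
  leading term p: no divisor's leading term divides it; move p to the remainder.
  leading term q: subtract (1)·g_2 from q → 1
  leading term 1: no divisor's leading term divides it; move 1 to the remainder.
  normal form = p + 1.
The normal form is nonzero, so h ∉ I. Since h minus its normal form lies in I, I + (h) = I + (r) where r = p + 1; decide whether this ideal is the whole ring.
Run Buchberger on G together with r (pairs among the g_i already reduce to 0 since G is a Gröbner basis):
g_1 = p^{2} - \tfrac{3}{14}p - \tfrac{17}{14}, LT = p^{2}.
g_2 = q - 1, LT = q.
r = p + 1, LT = p.

The S-polynomials (S(g_1,g_2), S(g_1,r), S(g_2,r)) all reduce to 0 modulo the current basis, so we have a Gröbner basis.
Inter-reduce: drop elements whose leading term is divisible by another's, tail-reduce, and make monic.
Reduced Gröbner basis: {p + 1, q - 1}.
The reduced Gröbner basis of I + (h) is {p + 1, q - 1} ≠ {1}, a proper ideal, so the enlarged system stays consistent: h is independent of I, with normal form p + 1.

Ideal membership is decidable via reduction modulo a Gröbner basis.

q^{2} + p is independent of I; its normal form modulo I is p + 1.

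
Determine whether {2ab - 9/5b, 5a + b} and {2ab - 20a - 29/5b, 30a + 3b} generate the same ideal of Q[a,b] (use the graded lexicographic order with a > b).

Since reduced Gröbner bases are canonical representatives of ideals under a given ordering, it suffices to compute and compare them.
Buchberger on the first generating set:
f_1 = 2ab - 9/5b, LT = ab.
f_2 = 5a + b, LT = a.

S(f_1,f_2): lcm = ab. S = -1/5b^2 - 9/10b.
  reduce S modulo (f_1, f_2):
  remainder -1/5b^2 - 9/10b ≠ 0; add g_3 = -1/5b^2 - 9/10b to the basis.

The other S-polynomials (S(f_1,g_3), S(f_2,g_3)) all reduce to 0 modulo the current basis, so we have a Gröbner basis.
Inter-reduce: drop elements whose leading term is divisible by another's, tail-reduce, and make monic.
Reduced Gröbner basis: {b^2 + 9/2b, a + 1/5b}.

Buchberger on the second generating set:
h_1 = 2ab - 20a - 29/5b, LT = ab.
h_2 = 30a + 3b, LT = a.

S(h_1,h_2): lcm = ab. S = -1/10b^2 - 10a - 29/10b.
  reduce S modulo (h_1, h_2):
  remainder -1/10b^2 - 19/10b ≠ 0; add k_3 = -1/10b^2 - 19/10b to the basis.

The other S-polynomials (S(h_1,k_3), S(h_2,k_3)) all reduce to 0 modulo the current basis, so we have a Gröbner basis.
Inter-reduce: drop elements whose leading term is divisible by another's, tail-reduce, and make monic.
Reduced Gröbner basis: {b^2 + 19b, a + 1/10b}.

Since the reduced bases disagree, the two ideals are not the same.

No, the ideals differ.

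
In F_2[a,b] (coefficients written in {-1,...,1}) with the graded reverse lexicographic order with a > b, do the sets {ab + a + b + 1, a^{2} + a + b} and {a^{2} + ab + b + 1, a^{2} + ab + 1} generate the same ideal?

No, the ideals differ.

Equality of ideals is decidable: compute both reduced Gröbner bases (unique for the ordering) and check whether they agree.
Buchberger on the first generating set:
f_1 = ab + a + b + 1, LT = ab.
f_2 = a^{2} + a + b, LT = a^{2}.

S(f_1,f_2): lcm = a^{2}b. S = a^{2} + b^{2} + a.
  leading term a^{2}: subtract (1)·f_2 from a^{2} + b^{2} + a → b^{2} + b
  leading term b^{2}: no divisor's leading term divides it; move b^{2} to the remainder.
  leading term b: no divisor's leading term divides it; move b to the remainder.
  remainder b^{2} + b ≠ 0; add g_3 = b^{2} + b to the basis.

The other S-polynomials (S(f_1,g_3), S(f_2,g_3)) all reduce to 0 modulo the current basis, so we have a Gröbner basis.
Inter-reduce: drop elements whose leading term is divisible by another's, tail-reduce, and make monic.
Reduced Gröbner basis: {a^{2} + a + b, ab + a + b + 1, b^{2} + b}.

Buchberger on the second generating set:
h_1 = a^{2} + ab + b + 1, LT = a^{2}.
h_2 = a^{2} + ab + 1, LT = a^{2}.

S(h_1,h_2): lcm = a^{2}. S = b.
  leading term b: no divisor's leading term divides it; move b to the remainder.
  remainder b ≠ 0; add k_3 = b to the basis.

The other S-polynomials (S(h_1,k_3), S(h_2,k_3)) all reduce to 0 modulo the current basis, so we have a Gröbner basis.
Inter-reduce: drop elements whose leading term is divisible by another's, tail-reduce, and make monic.
Reduced Gröbner basis: {a^{2} + 1, b}.

Since the reduced bases disagree, the two ideals are not the same.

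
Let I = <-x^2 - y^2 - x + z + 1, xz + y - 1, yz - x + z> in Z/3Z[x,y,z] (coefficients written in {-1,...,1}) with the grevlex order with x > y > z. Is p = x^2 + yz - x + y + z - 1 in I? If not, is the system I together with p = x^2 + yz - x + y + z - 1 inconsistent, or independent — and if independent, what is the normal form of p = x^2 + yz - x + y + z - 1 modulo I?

x^2 + yz - x + y + z - 1 lies in I (it reduces to 0).

First compute the reduced Gröbner basis of I by Buchberger's algorithm.
f_1 = -x^2 - y^2 - x + z + 1, LT = x^2.
f_2 = xz + y - 1, LT = xz.
f_3 = yz - x + z, LT = yz.

S(f_1,f_2): lcm = x^2z. S = y^2z - xy + xz - z^2 + x - z.
  leading term y^2z: subtract (y)·f_3 from y^2z - xy + xz - z^2 + x - z → xz - yz - z^2 + x - z
  leading term xz: subtract (1)·f_2 from xz - yz - z^2 + x - z → -yz - z^2 + x - y - z + 1
  leading term yz: subtract (-1)·f_3 from -yz - z^2 + x - y - z + 1 → -z^2 - y + 1
  leading term z^2: no divisor's leading term divides it; move -z^2 to the remainder.
  leading term y: no divisor's leading term divides it; move -y to the remainder.
  leading term 1: no divisor's leading term divides it; move 1 to the remainder.
  remainder -z^2 - y + 1 ≠ 0; add h_4 = -z^2 - y + 1 to the basis.

S(f_1,f_3): leading monomials are coprime, so the S-polynomial reduces to 0 (Buchberger's first criterion).
S(f_2,f_3): lcm = xyz. S = x^2 + y^2 - xz - y.
  leading term x^2: subtract (-1)·f_1 from x^2 + y^2 - xz - y → -xz - x - y + z + 1
  leading term xz: subtract (-1)·f_2 from -xz - x - y + z + 1 → -x + z
  leading term x: no divisor's leading term divides it; move -x to the remainder.
  leading term z: no divisor's leading term divides it; move z to the remainder.
  remainder -x + z ≠ 0; add h_5 = -x + z to the basis.

S(f_1,h_4): leading monomials are coprime, so the S-polynomial reduces to 0 (Buchberger's first criterion).
S(f_2,h_4): lcm = xz^2. S = -xy + yz + x - z.
  leading term xy: subtract (y)·h_5 from -xy + yz + x - z → x - z
  leading term x: subtract (-1)·h_5 from x - z → 0
  remainder 0.

S(f_3,h_4): lcm = yz^2. S = -y^2 - xz + z^2 + y.
  leading term y^2: no divisor's leading term divides it; move -y^2 to the remainder.
  leading term xz: subtract (-1)·f_2 from -xz + z^2 + y → z^2 - y - 1
  leading term z^2: subtract (-1)·h_4 from z^2 - y - 1 → y
  leading term y: no divisor's leading term divides it; move y to the remainder.
  remainder -y^2 + y ≠ 0; add h_6 = -y^2 + y to the basis.

S(f_1,h_5): lcm = x^2. S = y^2 + xz + x - z - 1.
  leading term y^2: subtract (-1)·h_6 from y^2 + xz + x - z - 1 → xz + x + y - z - 1
  leading term xz: subtract (1)·f_2 from xz + x + y - z - 1 → x - z
  leading term x: subtract (-1)·h_5 from x - z → 0
  remainder 0.

S(f_2,h_5): lcm = xz. S = z^2 + y - 1.
  leading term z^2: subtract (-1)·h_4 from z^2 + y - 1 → 0
  remainder 0.

S(f_3,h_5): leading monomials are coprime, so the S-polynomial reduces to 0 (Buchberger's first criterion).
S(h_4,h_5): leading monomials are coprime, so the S-polynomial reduces to 0 (Buchberger's first criterion).
S(f_1,h_6): leading monomials are coprime, so the S-polynomial reduces to 0 (Buchberger's first criterion).
S(f_2,h_6): leading monomials are coprime, so the S-polynomial reduces to 0 (Buchberger's first criterion).
S(f_3,h_6): lcm = y^2z. S = -xy - yz.
  leading term xy: subtract (y)·h_5 from -xy - yz → yz
  leading term yz: subtract (1)·f_3 from yz → x - z
  leading term x: subtract (-1)·h_5 from x - z → 0
  remainder 0.

S(h_4,h_6): leading monomials are coprime, so the S-polynomial reduces to 0 (Buchberger's first criterion).
S(h_5,h_6): leading monomials are coprime, so the S-polynomial reduces to 0 (Buchberger's first criterion).
Every S-polynomial of the final basis reduces to 0, so we have a Gröbner basis.
Inter-reduce: drop elements whose leading term is divisible by another's, tail-reduce, and make monic.
Reduced Gröbner basis: {y^2 - y, yz, z^2 + y - 1, x - z}.
Label its elements g_1 = y^2 - y, g_2 = yz, g_3 = z^2 + y - 1, g_4 = x - z.

Reduce p = x^2 + yz - x + y + z - 1 modulo G:
  leading term x^2: subtract (x)·g_4 from x^2 + yz - x + y + z - 1 → xz + yz - x + y + z - 1
  leading term xz: subtract (z)·g_4 from xz + yz - x + y + z - 1 → yz + z^2 - x + y + z - 1
  leading term yz: subtract (1)·g_2 from yz + z^2 - x + y + z - 1 → z^2 - x + y + z - 1
  leading term z^2: subtract (1)·g_3 from z^2 - x + y + z - 1 → -x + z
  leading term x: subtract (-1)·g_4 from -x + z → 0
  normal form = 0.
Since the normal form is 0, p ∈ I.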